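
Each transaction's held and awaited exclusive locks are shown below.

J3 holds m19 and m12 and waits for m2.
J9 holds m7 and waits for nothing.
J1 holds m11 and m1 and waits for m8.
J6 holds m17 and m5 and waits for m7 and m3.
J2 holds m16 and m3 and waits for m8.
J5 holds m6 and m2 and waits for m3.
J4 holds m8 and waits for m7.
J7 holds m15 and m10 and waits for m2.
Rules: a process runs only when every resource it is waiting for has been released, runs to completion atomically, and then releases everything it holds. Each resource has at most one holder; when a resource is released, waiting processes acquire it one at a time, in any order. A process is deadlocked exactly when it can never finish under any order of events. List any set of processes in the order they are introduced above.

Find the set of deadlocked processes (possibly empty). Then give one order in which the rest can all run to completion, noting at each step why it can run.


Nothing here is deadlocked.
Key observation: although several processes wait, no cycle exists — each chain bottoms out at a free runner.
One completion order for the rest: J9, J4, J2, J6, J1, J5, J7, J3.
Step-by-step check:
  J9: no waits; runs immediately, freeing m7
  run J4 (all its waits — m7 — are resolved); releases m8
  run J2 (all its waits — m8 — are resolved); releases m16 and m3
  run J6 (all its waits — m7 and m3 — are resolved); releases m17 and m5
  run J1 (all its waits — m8 — are resolved); releases m11 and m1
  run J5 (all its waits — m3 — are resolved); releases m6 and m2
  run J7 (all its waits — m2 — are resolved); releases m15 and m10
  run J3 (all its waits — m2 — are resolved); releases m19 and m12


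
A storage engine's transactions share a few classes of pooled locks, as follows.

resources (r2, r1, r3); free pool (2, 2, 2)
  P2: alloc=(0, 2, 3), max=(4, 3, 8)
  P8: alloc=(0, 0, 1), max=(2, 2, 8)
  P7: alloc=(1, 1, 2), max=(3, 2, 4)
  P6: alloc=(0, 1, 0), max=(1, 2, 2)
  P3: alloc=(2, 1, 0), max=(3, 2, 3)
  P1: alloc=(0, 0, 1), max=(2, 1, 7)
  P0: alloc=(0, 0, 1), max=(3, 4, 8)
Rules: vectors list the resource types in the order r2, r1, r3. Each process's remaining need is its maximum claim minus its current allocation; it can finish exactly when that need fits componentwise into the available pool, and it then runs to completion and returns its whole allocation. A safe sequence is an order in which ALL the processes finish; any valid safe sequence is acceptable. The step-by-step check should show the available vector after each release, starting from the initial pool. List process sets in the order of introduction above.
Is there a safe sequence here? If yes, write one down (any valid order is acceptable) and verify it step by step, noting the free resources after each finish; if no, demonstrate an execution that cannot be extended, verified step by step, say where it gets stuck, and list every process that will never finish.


The state is UNSAFE.
Key observation: after P7, P3, P6 complete, (5, 5, 4) is the best the pool ever gets, yet each leftover process wants more r3.
A maximal execution: P7, P3, P6 — then nothing else fits. Walking it through:
  pool = (2, 2, 2)
  run P7 (needs (2, 1, 2), free (2, 2, 2)); after release of (1, 1, 2) the pool is (3, 3, 4)
  run P3 (needs (1, 1, 3), free (3, 3, 4)); after release of (2, 1, 0) the pool is (5, 4, 4)
  run P6 (needs (1, 1, 2), free (5, 4, 4)); after release of (0, 1, 0) the pool is (5, 5, 4)
  P2 still needs (4, 1, 5) but only (5, 5, 4) is free — short on r3
  P8 still needs (2, 2, 7) but only (5, 5, 4) is free — short on r3
  P1 still needs (2, 1, 6) but only (5, 5, 4) is free — short on r3
  P0 still needs (3, 4, 7) but only (5, 5, 4) is free — short on r3
Never able to finish: P2, P8, P1 and P0.


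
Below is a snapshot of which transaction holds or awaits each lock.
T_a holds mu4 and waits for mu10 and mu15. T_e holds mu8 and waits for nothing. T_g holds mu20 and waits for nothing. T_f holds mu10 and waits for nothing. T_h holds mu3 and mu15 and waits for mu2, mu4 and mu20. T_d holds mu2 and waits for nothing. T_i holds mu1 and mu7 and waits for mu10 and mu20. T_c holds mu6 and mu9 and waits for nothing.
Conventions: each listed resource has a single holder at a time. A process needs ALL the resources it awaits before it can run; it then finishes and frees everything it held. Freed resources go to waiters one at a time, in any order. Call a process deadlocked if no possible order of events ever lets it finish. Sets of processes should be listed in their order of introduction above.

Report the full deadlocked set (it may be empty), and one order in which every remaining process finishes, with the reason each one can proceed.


Deadlocked: T_a and T_h.
Key observation: the waits loop around T_a -> T_h -> T_a with no way out; no other process is dragged down with it.
A valid finishing order for the others: T_e, T_c, T_g, T_d, T_f, T_i.
Step-by-step check:
  T_e: no waits; runs immediately, freeing mu8
  T_c: no waits; runs immediately, freeing mu6 and mu9
  T_g: no waits; runs immediately, freeing mu20
  T_d: no waits; runs immediately, freeing mu2
  T_f: no waits; runs immediately, freeing mu10
  run T_i (all its waits — mu10 and mu20 — are resolved); releases mu1 and mu7


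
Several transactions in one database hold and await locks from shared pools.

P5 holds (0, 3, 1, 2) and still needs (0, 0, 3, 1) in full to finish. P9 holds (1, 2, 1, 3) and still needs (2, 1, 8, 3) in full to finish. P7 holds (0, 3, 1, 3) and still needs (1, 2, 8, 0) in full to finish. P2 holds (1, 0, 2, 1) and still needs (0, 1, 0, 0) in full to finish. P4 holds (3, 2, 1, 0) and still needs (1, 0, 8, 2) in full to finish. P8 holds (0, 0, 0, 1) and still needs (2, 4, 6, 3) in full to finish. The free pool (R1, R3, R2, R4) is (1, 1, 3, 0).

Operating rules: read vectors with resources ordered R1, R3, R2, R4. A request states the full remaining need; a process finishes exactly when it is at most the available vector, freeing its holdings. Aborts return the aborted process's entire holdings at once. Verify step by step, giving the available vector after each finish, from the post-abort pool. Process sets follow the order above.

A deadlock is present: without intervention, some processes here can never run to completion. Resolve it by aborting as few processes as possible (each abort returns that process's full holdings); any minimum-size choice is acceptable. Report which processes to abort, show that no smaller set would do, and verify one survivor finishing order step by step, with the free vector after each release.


Abort P9 and P4.
Key observation: P7 was stuck for good until P9 and P4 gave back (4, 4, 2, 3); in the order shown it finishes at step 4.
No one abort is enough; case by case: P5 alone leaves P9 blocked (short on R2); P9 alone leaves P7 blocked (short on R2); P7 alone leaves P9 blocked (short on R2); P2 alone leaves P9 blocked (short on R2); P4 alone leaves P9 blocked (short on R2); P8 alone leaves P9 blocked (short on R2).
The survivors complete as P5, P8, P2, P7. Step-by-step check (starting from the post-abort pool):
  pool = (5, 5, 5, 3)
  run P5 (needs (0, 0, 3, 1), free (5, 5, 5, 3)); after release of (0, 3, 1, 2) the pool is (5, 8, 6, 5)
  run P8 (needs (2, 4, 6, 3), free (5, 8, 6, 5)); after release of (0, 0, 0, 1) the pool is (5, 8, 6, 6)
  run P2 (needs (0, 1, 0, 0), free (5, 8, 6, 6)); after release of (1, 0, 2, 1) the pool is (6, 8, 8, 7)
  run P7 (needs (1, 2, 8, 0), free (6, 8, 8, 7)); after release of (0, 3, 1, 3) the pool is (6, 11, 9, 10)


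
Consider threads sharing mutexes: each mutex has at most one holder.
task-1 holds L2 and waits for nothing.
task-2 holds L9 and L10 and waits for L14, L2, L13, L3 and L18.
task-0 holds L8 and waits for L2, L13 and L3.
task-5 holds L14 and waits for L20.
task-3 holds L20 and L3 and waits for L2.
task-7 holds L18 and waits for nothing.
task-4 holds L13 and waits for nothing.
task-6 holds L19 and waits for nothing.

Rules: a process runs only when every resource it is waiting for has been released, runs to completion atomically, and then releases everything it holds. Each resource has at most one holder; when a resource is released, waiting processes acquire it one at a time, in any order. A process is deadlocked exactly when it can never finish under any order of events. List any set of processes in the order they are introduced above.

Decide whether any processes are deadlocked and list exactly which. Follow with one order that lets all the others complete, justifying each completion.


Nothing here is deadlocked.
Key observation: all waits point, directly or indirectly, at processes that can finish, so nothing is permanently blocked.
A valid finishing order for the others: task-1, task-4, task-3, task-7, task-0, task-5, task-6, task-2.
Step-by-step check:
  task-1 waits on nothing -> runs at once and releases L2
  task-4 waits on nothing -> runs at once and releases L13
  task-3 waits on L2 — all released -> runs and releases L20 and L3
  task-7 waits on nothing -> runs at once and releases L18
  task-0 waits on L2, L13 and L3 — all released -> runs and releases L8
  task-5 waits on L20 — all released -> runs and releases L14
  task-6 waits on nothing -> runs at once and releases L19
  task-2 waits on L14, L2, L13, L3 and L18 — all released -> runs and releases L9 and L10


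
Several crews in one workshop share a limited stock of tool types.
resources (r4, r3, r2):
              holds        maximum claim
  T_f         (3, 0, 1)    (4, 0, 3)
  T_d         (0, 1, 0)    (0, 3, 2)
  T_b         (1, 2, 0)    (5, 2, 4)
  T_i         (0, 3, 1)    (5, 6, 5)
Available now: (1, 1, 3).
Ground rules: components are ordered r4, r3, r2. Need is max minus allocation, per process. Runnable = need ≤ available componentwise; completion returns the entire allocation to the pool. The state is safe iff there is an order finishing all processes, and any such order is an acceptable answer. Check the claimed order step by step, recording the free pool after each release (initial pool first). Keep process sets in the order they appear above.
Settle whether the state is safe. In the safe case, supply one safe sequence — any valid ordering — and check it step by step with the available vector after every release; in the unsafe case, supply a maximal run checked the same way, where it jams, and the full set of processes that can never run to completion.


SAFE, for example via the order T_f, T_b, T_i, T_d.
Key observation: at T_f the run first touches a limit — (1, 0, 2) against (1, 1, 3), exact on a resource it actually requests.
Verifying each step:
  pool = (1, 1, 3)
  T_f needs (1, 0, 2) <= (1, 1, 3) -> finishes; pool += (3, 0, 1) = (4, 1, 4)
  T_b needs (4, 0, 4) <= (4, 1, 4) -> finishes; pool += (1, 2, 0) = (5, 3, 4)
  T_i needs (5, 3, 4) <= (5, 3, 4) -> finishes; pool += (0, 3, 1) = (5, 6, 5)
  T_d needs (0, 2, 2) <= (5, 6, 5) -> finishes; pool += (0, 1, 0) = (5, 7, 5)


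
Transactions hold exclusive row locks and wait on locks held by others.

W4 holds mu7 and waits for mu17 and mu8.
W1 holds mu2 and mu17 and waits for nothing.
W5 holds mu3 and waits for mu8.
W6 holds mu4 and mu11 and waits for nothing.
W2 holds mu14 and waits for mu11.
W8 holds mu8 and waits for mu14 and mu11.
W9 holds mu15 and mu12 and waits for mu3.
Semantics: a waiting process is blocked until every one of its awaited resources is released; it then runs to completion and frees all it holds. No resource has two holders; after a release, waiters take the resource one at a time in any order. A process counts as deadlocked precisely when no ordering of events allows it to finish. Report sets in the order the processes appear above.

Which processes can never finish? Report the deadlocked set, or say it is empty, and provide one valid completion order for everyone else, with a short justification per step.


The deadlocked set is empty.
Key observation: all waits point, directly or indirectly, at processes that can finish, so nothing is permanently blocked.
One completion order for the rest: W6, W2, W1, W8, W5, W4, W9.
Walking it through:
  run W6 (it waits on nothing); releases mu4 and mu11
  run W2 (all its waits — mu11 — are resolved); releases mu14
  run W1 (it waits on nothing); releases mu2 and mu17
  run W8 (all its waits — mu14 and mu11 — are resolved); releases mu8
  run W5 (all its waits — mu8 — are resolved); releases mu3
  run W4 (all its waits — mu17 and mu8 — are resolved); releases mu7
  run W9 (all its waits — mu3 — are resolved); releases mu15 and mu12


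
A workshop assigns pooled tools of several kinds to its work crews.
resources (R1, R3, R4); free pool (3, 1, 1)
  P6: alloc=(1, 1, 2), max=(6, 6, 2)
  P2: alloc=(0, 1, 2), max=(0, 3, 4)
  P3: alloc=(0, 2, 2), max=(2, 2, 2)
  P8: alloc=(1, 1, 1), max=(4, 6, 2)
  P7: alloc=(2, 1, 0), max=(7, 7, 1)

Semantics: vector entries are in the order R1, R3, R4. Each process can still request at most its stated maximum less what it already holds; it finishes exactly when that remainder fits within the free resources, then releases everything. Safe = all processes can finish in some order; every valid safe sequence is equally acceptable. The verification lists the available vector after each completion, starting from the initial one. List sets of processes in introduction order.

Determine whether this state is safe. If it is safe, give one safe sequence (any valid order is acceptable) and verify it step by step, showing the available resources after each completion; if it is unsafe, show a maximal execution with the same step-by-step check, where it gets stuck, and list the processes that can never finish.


UNSAFE — no complete ordering exists.
Key observation: the pool after P3, P2 is (3, 4, 5); every surviving request exceeds it in R3, so progress ends there.
The run P3, P2 cannot be extended any further. Walking it through:
  pool = (3, 1, 1)
  P3: need (2, 0, 0) fits (3, 1, 1); releases (0, 2, 2), pool now (3, 3, 3)
  P2: need (0, 2, 2) fits (3, 3, 3); releases (0, 1, 2), pool now (3, 4, 5)
  P6 cannot run: need (5, 5, 0) vs free (3, 4, 5) (insufficient R1 and R3)
  P8 cannot run: need (3, 5, 1) vs free (3, 4, 5) (insufficient R3)
  P7 cannot run: need (5, 6, 1) vs free (3, 4, 5) (insufficient R1 and R3)
Permanently blocked: P6, P8 and P7.


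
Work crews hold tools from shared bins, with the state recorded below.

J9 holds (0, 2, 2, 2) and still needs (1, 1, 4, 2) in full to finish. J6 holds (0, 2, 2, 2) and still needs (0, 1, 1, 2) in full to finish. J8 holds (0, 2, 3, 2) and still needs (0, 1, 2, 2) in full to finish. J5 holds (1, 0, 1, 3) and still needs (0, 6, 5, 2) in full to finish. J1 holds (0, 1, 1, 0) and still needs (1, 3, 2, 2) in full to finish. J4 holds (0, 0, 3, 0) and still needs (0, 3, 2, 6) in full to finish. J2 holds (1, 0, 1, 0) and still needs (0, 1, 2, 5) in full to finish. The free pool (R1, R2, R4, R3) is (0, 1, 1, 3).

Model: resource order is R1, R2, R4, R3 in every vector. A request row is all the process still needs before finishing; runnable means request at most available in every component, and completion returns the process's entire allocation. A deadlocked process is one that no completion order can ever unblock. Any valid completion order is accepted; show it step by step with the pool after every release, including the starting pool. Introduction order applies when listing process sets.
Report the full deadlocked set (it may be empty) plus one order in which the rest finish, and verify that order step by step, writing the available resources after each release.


Nothing here is deadlocked.
Key observation: starting with J6, each completion frees enough for the next — no one is permanently blocked.
A valid finishing order for the others: J6, J8, J2, J9, J4, J1, J5. Step-by-step check:
  pool = (0, 1, 1, 3)
  J6 needs (0, 1, 1, 2) <= (0, 1, 1, 3) -> finishes; pool += (0, 2, 2, 2) = (0, 3, 3, 5)
  J8 needs (0, 1, 2, 2) <= (0, 3, 3, 5) -> finishes; pool += (0, 2, 3, 2) = (0, 5, 6, 7)
  J2 needs (0, 1, 2, 5) <= (0, 5, 6, 7) -> finishes; pool += (1, 0, 1, 0) = (1, 5, 7, 7)
  J9 needs (1, 1, 4, 2) <= (1, 5, 7, 7) -> finishes; pool += (0, 2, 2, 2) = (1, 7, 9, 9)
  J4 needs (0, 3, 2, 6) <= (1, 7, 9, 9) -> finishes; pool += (0, 0, 3, 0) = (1, 7, 12, 9)
  J1 needs (1, 3, 2, 2) <= (1, 7, 12, 9) -> finishes; pool += (0, 1, 1, 0) = (1, 8, 13, 9)
  J5 needs (0, 6, 5, 2) <= (1, 8, 13, 9) -> finishes; pool += (1, 0, 1, 3) = (2, 8, 14, 12)


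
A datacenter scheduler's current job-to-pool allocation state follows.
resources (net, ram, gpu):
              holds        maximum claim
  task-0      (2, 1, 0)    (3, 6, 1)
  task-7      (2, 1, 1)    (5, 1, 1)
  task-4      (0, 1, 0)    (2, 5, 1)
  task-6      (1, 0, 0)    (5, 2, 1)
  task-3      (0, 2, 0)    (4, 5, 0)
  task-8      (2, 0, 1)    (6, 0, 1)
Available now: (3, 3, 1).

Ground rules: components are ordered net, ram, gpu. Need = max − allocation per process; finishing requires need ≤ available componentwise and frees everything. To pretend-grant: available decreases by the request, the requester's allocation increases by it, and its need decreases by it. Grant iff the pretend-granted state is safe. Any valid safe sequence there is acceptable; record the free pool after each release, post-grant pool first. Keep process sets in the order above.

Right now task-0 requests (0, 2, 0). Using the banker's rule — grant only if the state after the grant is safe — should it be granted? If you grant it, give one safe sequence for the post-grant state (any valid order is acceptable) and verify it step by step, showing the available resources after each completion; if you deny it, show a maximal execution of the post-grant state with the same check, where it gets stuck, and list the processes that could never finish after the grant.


DENY. Granting would leave the state unsafe.
Key observation: after task-7, task-6, task-8 complete, (8, 2, 3) is the best the pool ever gets, yet each leftover process wants more ram.
Pretend the grant happened; the run task-7, task-6, task-8 goes as far as possible. Verifying each step:
  pool = (3, 1, 1)
  task-7: need (3, 0, 0) fits (3, 1, 1); releases (2, 1, 1), pool now (5, 2, 2)
  task-6: need (4, 2, 1) fits (5, 2, 2); releases (1, 0, 0), pool now (6, 2, 2)
  task-8: need (4, 0, 0) fits (6, 2, 2); releases (2, 0, 1), pool now (8, 2, 3)
  task-0 cannot run: need (1, 3, 1) vs free (8, 2, 3) (insufficient ram)
  task-4 cannot run: need (2, 4, 1) vs free (8, 2, 3) (insufficient ram)
  task-3 cannot run: need (4, 3, 0) vs free (8, 2, 3) (insufficient ram)
Post-grant, the permanently blocked set is task-0, task-4 and task-3.


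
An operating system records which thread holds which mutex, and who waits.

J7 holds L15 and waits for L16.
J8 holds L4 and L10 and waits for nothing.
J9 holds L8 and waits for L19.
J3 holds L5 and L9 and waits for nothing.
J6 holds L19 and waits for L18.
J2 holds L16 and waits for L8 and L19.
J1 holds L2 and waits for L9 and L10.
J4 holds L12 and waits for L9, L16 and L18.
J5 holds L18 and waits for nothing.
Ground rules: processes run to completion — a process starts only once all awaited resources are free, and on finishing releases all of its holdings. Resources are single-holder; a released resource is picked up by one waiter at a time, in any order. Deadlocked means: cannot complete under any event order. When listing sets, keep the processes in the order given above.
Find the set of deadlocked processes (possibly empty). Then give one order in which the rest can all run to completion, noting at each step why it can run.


No process is deadlocked.
Key observation: there is no circular wait here — follow any chain and it reaches a process that is free to run now.
One completion order for the rest: J5, J6, J3, J9, J8, J2, J7, J1, J4.
Check, step by step:
  J5 waits on nothing -> runs at once and releases L18
  J6 waits on L18 — all released -> runs and releases L19
  J3 waits on nothing -> runs at once and releases L5 and L9
  J9 waits on L19 — all released -> runs and releases L8
  J8 waits on nothing -> runs at once and releases L4 and L10
  J2 waits on L8 and L19 — all released -> runs and releases L16
  J7 waits on L16 — all released -> runs and releases L15
  J1 waits on L9 and L10 — all released -> runs and releases L2
  J4 waits on L9, L16 and L18 — all released -> runs and releases L12


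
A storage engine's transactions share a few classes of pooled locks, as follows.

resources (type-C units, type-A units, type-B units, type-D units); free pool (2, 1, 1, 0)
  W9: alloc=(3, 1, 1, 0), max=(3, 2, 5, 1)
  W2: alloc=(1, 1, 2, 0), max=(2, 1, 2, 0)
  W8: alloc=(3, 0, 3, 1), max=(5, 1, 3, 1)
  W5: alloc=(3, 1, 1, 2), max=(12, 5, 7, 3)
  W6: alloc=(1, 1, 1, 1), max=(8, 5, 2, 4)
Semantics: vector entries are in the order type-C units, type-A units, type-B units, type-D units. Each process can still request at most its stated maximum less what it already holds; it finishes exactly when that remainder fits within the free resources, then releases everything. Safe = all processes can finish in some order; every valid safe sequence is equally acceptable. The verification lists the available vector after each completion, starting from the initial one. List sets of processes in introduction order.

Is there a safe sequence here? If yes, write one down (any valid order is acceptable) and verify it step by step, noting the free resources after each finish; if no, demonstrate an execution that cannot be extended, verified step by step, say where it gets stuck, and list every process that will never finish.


UNSAFE.
Key observation: no order helps: past W2, W8, W9, the free pool tops out at (9, 3, 7, 1), below what each blocked process needs in type-A units.
Going as far as possible: W2, W8, W9; after that, nothing fits. Verifying each step:
  pool = (2, 1, 1, 0)
  W2: need (1, 0, 0, 0) fits (2, 1, 1, 0); releases (1, 1, 2, 0), pool now (3, 2, 3, 0)
  W8: need (2, 1, 0, 0) fits (3, 2, 3, 0); releases (3, 0, 3, 1), pool now (6, 2, 6, 1)
  W9: need (0, 1, 4, 1) fits (6, 2, 6, 1); releases (3, 1, 1, 0), pool now (9, 3, 7, 1)
  W5 cannot run: need (9, 4, 6, 1) vs free (9, 3, 7, 1) (insufficient type-A units)
  W6 cannot run: need (7, 4, 1, 3) vs free (9, 3, 7, 1) (insufficient type-A units and type-D units)
Permanently blocked: W5 and W6.


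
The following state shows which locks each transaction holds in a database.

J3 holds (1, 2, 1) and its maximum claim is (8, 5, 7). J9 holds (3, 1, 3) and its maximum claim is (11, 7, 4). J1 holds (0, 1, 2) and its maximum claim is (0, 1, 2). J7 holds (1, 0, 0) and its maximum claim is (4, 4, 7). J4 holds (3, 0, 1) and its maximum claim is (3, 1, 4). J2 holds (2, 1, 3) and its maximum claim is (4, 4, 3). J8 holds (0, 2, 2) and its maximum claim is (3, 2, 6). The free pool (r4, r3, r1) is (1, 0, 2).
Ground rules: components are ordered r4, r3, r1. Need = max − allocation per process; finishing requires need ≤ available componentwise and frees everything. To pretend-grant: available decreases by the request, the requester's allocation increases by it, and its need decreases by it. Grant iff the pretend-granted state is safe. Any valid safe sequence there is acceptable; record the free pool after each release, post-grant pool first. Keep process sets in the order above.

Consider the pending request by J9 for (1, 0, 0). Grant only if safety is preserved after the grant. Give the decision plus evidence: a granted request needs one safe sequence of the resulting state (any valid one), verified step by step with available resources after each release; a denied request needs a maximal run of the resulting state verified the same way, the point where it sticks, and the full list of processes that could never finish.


DENY — the pretend-granted state is unsafe.
Key observation: the wall is r4: completing J1, J4, J8, J2, J7 brings the pool only to (6, 4, 10), and all the rest need more.
After a pretend grant, a maximal execution: J1, J4, J8, J2, J7 — then nothing else fits. Walking it through:
  pool = (0, 0, 2)
  J1: need (0, 0, 0) fits (0, 0, 2); releases (0, 1, 2), pool now (0, 1, 4)
  J4: need (0, 1, 3) fits (0, 1, 4); releases (3, 0, 1), pool now (3, 1, 5)
  J8: need (3, 0, 4) fits (3, 1, 5); releases (0, 2, 2), pool now (3, 3, 7)
  J2: need (2, 3, 0) fits (3, 3, 7); releases (2, 1, 3), pool now (5, 4, 10)
  J7: need (3, 4, 7) fits (5, 4, 10); releases (1, 0, 0), pool now (6, 4, 10)
  blocked: J3 wants (7, 3, 6), pool (6, 4, 10) — not enough r4
  blocked: J9 wants (7, 6, 1), pool (6, 4, 10) — not enough r4 and r3
Post-grant, the permanently blocked set is J3 and J9.


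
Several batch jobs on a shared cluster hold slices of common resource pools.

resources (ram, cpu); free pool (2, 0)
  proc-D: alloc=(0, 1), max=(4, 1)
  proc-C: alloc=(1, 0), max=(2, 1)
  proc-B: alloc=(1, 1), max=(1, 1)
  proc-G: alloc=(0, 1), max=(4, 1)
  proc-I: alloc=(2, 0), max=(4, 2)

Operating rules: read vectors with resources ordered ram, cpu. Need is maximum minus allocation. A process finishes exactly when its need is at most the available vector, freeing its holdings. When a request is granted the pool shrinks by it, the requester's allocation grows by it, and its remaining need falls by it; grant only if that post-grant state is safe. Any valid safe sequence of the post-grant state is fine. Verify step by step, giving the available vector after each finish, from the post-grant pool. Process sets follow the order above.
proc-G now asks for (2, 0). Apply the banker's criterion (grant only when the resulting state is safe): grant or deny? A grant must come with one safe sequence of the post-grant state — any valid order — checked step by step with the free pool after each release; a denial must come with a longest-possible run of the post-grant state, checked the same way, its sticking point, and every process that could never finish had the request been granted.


GRANT: granting preserves safety; a valid post-grant sequence is proc-B, proc-C, proc-G, proc-I, proc-D.
Key observation: the transfer keeps a workable pool ((0, 0)); proc-B starts the safe sequence.
Verifying the post-grant state step by step:
  pool = (0, 0)
  proc-B needs (0, 0) <= (0, 0) -> finishes; pool += (1, 1) = (1, 1)
  proc-C needs (1, 1) <= (1, 1) -> finishes; pool += (1, 0) = (2, 1)
  proc-G needs (2, 0) <= (2, 1) -> finishes; pool += (2, 1) = (4, 2)
  proc-I needs (2, 2) <= (4, 2) -> finishes; pool += (2, 0) = (6, 2)
  proc-D needs (4, 0) <= (6, 2) -> finishes; pool += (0, 1) = (6, 3)


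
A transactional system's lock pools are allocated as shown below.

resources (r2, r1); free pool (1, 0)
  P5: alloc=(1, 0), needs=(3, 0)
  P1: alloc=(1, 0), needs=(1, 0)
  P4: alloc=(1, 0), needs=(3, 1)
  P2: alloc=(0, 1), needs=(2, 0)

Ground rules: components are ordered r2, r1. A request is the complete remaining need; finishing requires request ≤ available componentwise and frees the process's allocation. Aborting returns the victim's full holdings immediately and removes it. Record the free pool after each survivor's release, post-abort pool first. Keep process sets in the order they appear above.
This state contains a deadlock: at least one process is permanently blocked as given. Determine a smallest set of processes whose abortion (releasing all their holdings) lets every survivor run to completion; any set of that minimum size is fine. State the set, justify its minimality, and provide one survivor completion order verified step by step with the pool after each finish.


Minimum abort set: P4.
Key observation: the returned (1, 0) from P4 is what brings P5 — unrunnable before, under any order — into play at step 3.
No smaller set exists: with zero aborts the deadlock remains.
Survivors finish in the order: P2, P1, P5. Verifying each step (pool after the aborts first):
  pool = (2, 0)
  run P2 (needs (2, 0), free (2, 0)); after release of (0, 1) the pool is (2, 1)
  run P1 (needs (1, 0), free (2, 1)); after release of (1, 0) the pool is (3, 1)
  run P5 (needs (3, 0), free (3, 1)); after release of (1, 0) the pool is (4, 1)


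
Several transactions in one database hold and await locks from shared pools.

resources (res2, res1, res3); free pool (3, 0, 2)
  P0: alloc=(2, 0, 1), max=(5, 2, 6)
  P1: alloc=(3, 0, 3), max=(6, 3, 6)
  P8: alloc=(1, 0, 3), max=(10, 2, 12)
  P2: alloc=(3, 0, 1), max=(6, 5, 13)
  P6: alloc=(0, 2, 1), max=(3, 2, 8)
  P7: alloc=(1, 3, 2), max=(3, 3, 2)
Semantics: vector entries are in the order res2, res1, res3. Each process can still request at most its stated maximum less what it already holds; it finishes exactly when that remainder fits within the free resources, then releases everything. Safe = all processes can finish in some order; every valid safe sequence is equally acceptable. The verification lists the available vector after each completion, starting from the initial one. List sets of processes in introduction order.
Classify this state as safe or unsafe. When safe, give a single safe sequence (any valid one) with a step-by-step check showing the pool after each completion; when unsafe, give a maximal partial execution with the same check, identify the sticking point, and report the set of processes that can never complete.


SAFE. One safe sequence: P7, P1, P6, P0, P8, P2.
Key observation: the order's first zero-slack moment is P1 ((3, 3, 3) needed, (4, 3, 4) free — a requested resource with nothing to spare).
Walking it through:
  pool = (3, 0, 2)
  P7 needs (2, 0, 0) <= (3, 0, 2) -> finishes; pool += (1, 3, 2) = (4, 3, 4)
  P1 needs (3, 3, 3) <= (4, 3, 4) -> finishes; pool += (3, 0, 3) = (7, 3, 7)
  P6 needs (3, 0, 7) <= (7, 3, 7) -> finishes; pool += (0, 2, 1) = (7, 5, 8)
  P0 needs (3, 2, 5) <= (7, 5, 8) -> finishes; pool += (2, 0, 1) = (9, 5, 9)
  P8 needs (9, 2, 9) <= (9, 5, 9) -> finishes; pool += (1, 0, 3) = (10, 5, 12)
  P2 needs (3, 5, 12) <= (10, 5, 12) -> finishes; pool += (3, 0, 1) = (13, 5, 13)


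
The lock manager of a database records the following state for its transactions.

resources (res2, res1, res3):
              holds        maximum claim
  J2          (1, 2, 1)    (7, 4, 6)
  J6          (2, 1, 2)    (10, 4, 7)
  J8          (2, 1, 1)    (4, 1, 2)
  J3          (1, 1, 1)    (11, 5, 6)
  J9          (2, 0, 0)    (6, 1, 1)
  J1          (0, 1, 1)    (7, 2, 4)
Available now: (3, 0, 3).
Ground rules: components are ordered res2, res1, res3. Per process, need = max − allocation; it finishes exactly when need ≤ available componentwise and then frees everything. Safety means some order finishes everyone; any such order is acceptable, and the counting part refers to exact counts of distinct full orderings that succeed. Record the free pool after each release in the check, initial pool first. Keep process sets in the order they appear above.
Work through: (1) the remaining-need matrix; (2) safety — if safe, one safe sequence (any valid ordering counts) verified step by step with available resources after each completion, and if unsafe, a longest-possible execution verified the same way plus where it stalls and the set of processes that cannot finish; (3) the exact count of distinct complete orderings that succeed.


(1) Need matrix, components ordered res2, res1, res3:
  J2: (6, 2, 5)
  J6: (8, 3, 5)
  J8: (2, 0, 1)
  J3: (10, 4, 5)
  J9: (4, 1, 1)
  J1: (7, 1, 3)
(2) SAFE, for example via the order J8, J9, J1, J2, J6, J3.
Key observation: the first exact fit in this order is J9 — it needs (4, 1, 1) with (5, 1, 4) free, meeting a requested resource to the last unit.
Walking it through:
  pool = (3, 0, 3)
  run J8 (needs (2, 0, 1), free (3, 0, 3)); after release of (2, 1, 1) the pool is (5, 1, 4)
  run J9 (needs (4, 1, 1), free (5, 1, 4)); after release of (2, 0, 0) the pool is (7, 1, 4)
  run J1 (needs (7, 1, 3), free (7, 1, 4)); after release of (0, 1, 1) the pool is (7, 2, 5)
  run J2 (needs (6, 2, 5), free (7, 2, 5)); after release of (1, 2, 1) the pool is (8, 4, 6)
  run J6 (needs (8, 3, 5), free (8, 4, 6)); after release of (2, 1, 2) the pool is (10, 5, 8)
  run J3 (needs (10, 4, 5), free (10, 5, 8)); after release of (1, 1, 1) the pool is (11, 6, 9)
(3) The exact count: 1 of the possible complete orderings is a safe sequence.


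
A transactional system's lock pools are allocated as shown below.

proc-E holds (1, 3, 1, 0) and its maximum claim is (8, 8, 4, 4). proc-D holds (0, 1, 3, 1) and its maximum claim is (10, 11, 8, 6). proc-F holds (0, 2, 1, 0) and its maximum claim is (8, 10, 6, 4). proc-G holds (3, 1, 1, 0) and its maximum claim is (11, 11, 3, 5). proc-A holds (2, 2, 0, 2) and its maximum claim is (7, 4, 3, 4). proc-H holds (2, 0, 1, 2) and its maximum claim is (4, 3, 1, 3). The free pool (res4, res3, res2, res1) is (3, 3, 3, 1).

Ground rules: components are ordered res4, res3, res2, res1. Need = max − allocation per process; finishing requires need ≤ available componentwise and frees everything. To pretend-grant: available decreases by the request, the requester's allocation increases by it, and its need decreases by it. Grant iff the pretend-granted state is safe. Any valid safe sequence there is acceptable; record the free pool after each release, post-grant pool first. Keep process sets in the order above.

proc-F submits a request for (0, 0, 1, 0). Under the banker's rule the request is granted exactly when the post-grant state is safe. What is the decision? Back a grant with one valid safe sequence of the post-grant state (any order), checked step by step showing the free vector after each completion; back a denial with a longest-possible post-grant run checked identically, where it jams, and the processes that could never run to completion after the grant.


GRANT: granting preserves safety; a valid post-grant sequence is proc-H, proc-A, proc-E, proc-F, proc-G, proc-D.
Key observation: post-grant, (3, 3, 2, 1) remains, and an order beginning with proc-H completes everyone.
Step-by-step check of the post-grant state:
  pool = (3, 3, 2, 1)
  proc-H: need (2, 3, 0, 1) fits (3, 3, 2, 1); releases (2, 0, 1, 2), pool now (5, 3, 3, 3)
  proc-A: need (5, 2, 3, 2) fits (5, 3, 3, 3); releases (2, 2, 0, 2), pool now (7, 5, 3, 5)
  proc-E: need (7, 5, 3, 4) fits (7, 5, 3, 5); releases (1, 3, 1, 0), pool now (8, 8, 4, 5)
  proc-F: need (8, 8, 4, 4) fits (8, 8, 4, 5); releases (0, 2, 2, 0), pool now (8, 10, 6, 5)
  proc-G: need (8, 10, 2, 5) fits (8, 10, 6, 5); releases (3, 1, 1, 0), pool now (11, 11, 7, 5)
  proc-D: need (10, 10, 5, 5) fits (11, 11, 7, 5); releases (0, 1, 3, 1), pool now (11, 12, 10, 6)


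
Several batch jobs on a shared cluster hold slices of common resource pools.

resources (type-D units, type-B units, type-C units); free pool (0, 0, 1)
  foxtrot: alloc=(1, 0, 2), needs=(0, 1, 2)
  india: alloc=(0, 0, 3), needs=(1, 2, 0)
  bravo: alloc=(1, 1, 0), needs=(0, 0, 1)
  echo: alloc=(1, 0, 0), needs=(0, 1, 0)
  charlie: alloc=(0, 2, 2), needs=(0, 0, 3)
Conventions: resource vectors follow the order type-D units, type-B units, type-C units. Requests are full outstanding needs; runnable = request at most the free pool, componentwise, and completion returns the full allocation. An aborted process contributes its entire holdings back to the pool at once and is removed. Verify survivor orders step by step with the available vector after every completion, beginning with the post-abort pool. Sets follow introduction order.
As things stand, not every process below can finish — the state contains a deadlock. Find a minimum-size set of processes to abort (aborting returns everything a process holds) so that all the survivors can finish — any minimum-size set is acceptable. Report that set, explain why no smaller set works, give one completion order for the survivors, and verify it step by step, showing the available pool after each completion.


Abort foxtrot.
Key observation: charlie could never have finished before the abort; with (1, 0, 2) returned by foxtrot, it fits at step 2.
Why nothing smaller works: aborting no one leaves the state deadlocked as given.
The survivors complete as bravo, charlie, echo, india. Verifying each step (starting from the post-abort pool):
  pool = (1, 0, 3)
  run bravo (needs (0, 0, 1), free (1, 0, 3)); after release of (1, 1, 0) the pool is (2, 1, 3)
  run charlie (needs (0, 0, 3), free (2, 1, 3)); after release of (0, 2, 2) the pool is (2, 3, 5)
  run echo (needs (0, 1, 0), free (2, 3, 5)); after release of (1, 0, 0) the pool is (3, 3, 5)
  run india (needs (1, 2, 0), free (3, 3, 5)); after release of (0, 0, 3) the pool is (3, 3, 8)


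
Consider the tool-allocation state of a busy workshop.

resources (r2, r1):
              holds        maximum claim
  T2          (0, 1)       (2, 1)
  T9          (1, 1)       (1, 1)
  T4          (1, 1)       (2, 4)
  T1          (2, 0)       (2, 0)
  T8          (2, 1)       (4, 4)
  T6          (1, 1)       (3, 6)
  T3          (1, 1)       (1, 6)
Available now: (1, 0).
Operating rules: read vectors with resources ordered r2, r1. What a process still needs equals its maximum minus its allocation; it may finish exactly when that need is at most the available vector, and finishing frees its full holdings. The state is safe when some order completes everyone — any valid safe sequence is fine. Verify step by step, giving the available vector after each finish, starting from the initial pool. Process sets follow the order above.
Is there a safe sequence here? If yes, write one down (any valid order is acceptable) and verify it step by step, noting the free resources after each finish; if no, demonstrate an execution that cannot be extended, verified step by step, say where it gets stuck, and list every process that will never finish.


The state is UNSAFE.
Key observation: even finishing T9, T1, T2 leaves just (4, 2) free — too little r1 for any of the remaining processes.
A maximal execution: T9, T1, T2 — then nothing else fits. Walking it through:
  pool = (1, 0)
  run T9 (needs (0, 0), free (1, 0)); after release of (1, 1) the pool is (2, 1)
  run T1 (needs (0, 0), free (2, 1)); after release of (2, 0) the pool is (4, 1)
  run T2 (needs (2, 0), free (4, 1)); after release of (0, 1) the pool is (4, 2)
  blocked: T4 wants (1, 3), pool (4, 2) — not enough r1
  blocked: T8 wants (2, 3), pool (4, 2) — not enough r1
  blocked: T6 wants (2, 5), pool (4, 2) — not enough r1
  blocked: T3 wants (0, 5), pool (4, 2) — not enough r1
Permanently blocked: T4, T8, T6 and T3.


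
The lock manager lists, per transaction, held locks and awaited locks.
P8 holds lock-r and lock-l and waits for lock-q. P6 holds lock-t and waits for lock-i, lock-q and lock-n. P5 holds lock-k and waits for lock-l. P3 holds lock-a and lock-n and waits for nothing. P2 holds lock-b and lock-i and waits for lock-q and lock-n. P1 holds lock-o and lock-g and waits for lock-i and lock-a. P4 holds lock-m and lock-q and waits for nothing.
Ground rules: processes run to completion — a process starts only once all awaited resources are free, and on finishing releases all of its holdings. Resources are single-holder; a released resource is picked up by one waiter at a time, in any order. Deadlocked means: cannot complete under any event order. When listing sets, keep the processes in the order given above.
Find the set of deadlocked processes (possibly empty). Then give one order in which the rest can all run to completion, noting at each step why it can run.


No process is deadlocked.
Key observation: all waits point, directly or indirectly, at processes that can finish, so nothing is permanently blocked.
One completion order for the rest: P4, P3, P2, P8, P5, P6, P1.
Check, step by step:
  P4: no waits; runs immediately, freeing lock-m and lock-q
  P3: no waits; runs immediately, freeing lock-a and lock-n
  run P2 (all its waits — lock-q and lock-n — are resolved); releases lock-b and lock-i
  run P8 (all its waits — lock-q — are resolved); releases lock-r and lock-l
  run P5 (all its waits — lock-l — are resolved); releases lock-k
  run P6 (all its waits — lock-i, lock-q and lock-n — are resolved); releases lock-t
  run P1 (all its waits — lock-i and lock-a — are resolved); releases lock-o and lock-g


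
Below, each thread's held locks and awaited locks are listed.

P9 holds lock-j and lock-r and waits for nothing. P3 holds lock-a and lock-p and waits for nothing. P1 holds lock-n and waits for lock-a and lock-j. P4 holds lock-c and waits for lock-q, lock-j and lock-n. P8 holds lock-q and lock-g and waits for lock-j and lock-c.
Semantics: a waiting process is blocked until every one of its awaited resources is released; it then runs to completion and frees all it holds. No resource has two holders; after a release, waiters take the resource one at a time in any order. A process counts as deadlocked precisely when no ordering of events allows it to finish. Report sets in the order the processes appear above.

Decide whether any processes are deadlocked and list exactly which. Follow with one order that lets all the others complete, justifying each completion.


The deadlocked set is P4 and P8.
Key observation: nobody on the ring P4 -> P8 -> P4 can start until another member finishes, which never happens; no other process is dragged down with it.
A valid finishing order for the others: P9, P3, P1.
Check, step by step:
  P9 waits on nothing -> runs at once and releases lock-j and lock-r
  P3 waits on nothing -> runs at once and releases lock-a and lock-p
  run P1 (all its waits — lock-a and lock-j — are resolved); releases lock-n
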